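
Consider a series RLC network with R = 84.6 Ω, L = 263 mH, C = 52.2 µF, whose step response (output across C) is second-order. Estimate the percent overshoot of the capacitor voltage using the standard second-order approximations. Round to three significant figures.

%OS ≈ 9.72%

For a series RLC circuit (capacitor voltage as output), ω_n = 1/√(LC) = 1/√(263 mH · 52.2 µF) = 270 rad/s.
ζ = (R/2)·√(C/L) = (84.6/2)·√(52.2 µF/263 mH) = 0.596.
%OS = 100·exp(−πζ/√(1−ζ²)) = 9.72%.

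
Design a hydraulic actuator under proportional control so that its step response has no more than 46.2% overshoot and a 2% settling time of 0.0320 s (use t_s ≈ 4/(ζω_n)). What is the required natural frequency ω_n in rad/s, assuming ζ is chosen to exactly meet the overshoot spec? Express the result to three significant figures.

ω_n ≈ 524 rad/s

Inverting the overshoot relation: ζ = |ln 0.462|/√(π² + ln²0.462) = 0.239.
Then ω_n = 4/(ζ t_s) = 4/(0.239 × 0.0320) = 524 rad/s.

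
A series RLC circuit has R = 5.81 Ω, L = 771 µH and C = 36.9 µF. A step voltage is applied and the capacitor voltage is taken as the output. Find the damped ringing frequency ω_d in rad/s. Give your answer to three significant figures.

ω_d ≈ 4580 rad/s

For a series RLC circuit (capacitor voltage as output), ω_n = 1/√(LC) = 1/√(771 µH · 36.9 µF) = 5930 rad/s.
ζ = (R/2)·√(C/L) = (5.81/2)·√(36.9 µF/771 µH) = 0.636.
ω_d = ω_n√(1−ζ²) = 4580 rad/s.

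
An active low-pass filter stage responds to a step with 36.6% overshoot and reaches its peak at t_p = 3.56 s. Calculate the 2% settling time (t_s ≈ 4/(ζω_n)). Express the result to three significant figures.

From the overshoot, ζ = −ln(OS)/√(π²+ln²(OS)) = 0.305.
t_p = π/ω_d ⇒ ω_d = 0.882 rad/s; then ω_n = ω_d/√(1−ζ²) = 0.927 rad/s.
t_s ≈ 4/(ζω_n) = 4/(0.305·0.927) = 14.2 s.

t_s ≈ 14.2 s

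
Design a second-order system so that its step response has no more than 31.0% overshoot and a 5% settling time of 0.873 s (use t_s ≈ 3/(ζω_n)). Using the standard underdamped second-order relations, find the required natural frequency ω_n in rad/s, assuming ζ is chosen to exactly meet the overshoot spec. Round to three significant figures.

ζ = −ln(OS)/√(π² + (ln OS)²). With OS = 0.310, ln OS = −1.171 and ζ = 1.171/3.353 = 0.349.
Then ω_n = 3/(ζ t_s) = 3/(0.349 × 0.873) = 9.84 rad/s.

ω_n ≈ 9.84 rad/s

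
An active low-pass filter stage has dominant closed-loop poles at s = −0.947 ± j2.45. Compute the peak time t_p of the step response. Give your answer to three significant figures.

t_p ≈ 1.28 s

t_p = π/ω_d with ω_d = 2.45 (the imaginary part), so t_p = 1.28 s.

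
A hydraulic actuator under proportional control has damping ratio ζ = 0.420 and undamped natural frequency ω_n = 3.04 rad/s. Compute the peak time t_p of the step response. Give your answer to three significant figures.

t_p ≈ 1.14 s

The damped frequency is ω_d = ω_n√(1−ζ²) = 3.04·√(1−0.176) = 2.76 rad/s.
Peak time t_p = π/ω_d = π/2.76 = 1.14 s.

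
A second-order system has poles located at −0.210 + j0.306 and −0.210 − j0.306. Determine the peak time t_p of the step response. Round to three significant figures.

t_p ≈ 10.3 s

t_p = π/ω_d with ω_d = 0.306 (the imaginary part), so t_p = 10.3 s.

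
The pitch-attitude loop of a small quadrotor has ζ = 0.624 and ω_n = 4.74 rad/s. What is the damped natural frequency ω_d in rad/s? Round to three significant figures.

ω_d ≈ 3.70 rad/s

ω_d = ω_n√(1−ζ²) = 4.74·√0.611 = 3.70 rad/s.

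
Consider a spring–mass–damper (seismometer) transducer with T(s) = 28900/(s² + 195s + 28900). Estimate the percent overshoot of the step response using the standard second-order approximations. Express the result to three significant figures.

Comparing the denominator to s² + 2ζω_n s + ω_n²: ω_n = √28900 = 170 rad/s, and 2ζω_n = 195 so ζ = 195/(2·170) = 0.574.
%OS = 100 e^{−πζ/√(1−ζ²)} with ζ = 0.574 gives 11.1%.

%OS ≈ 11.1%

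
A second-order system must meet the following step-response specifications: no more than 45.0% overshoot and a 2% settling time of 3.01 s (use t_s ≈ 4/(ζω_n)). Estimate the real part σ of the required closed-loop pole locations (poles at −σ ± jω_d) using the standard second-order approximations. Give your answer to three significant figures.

The settling-time spec alone fixes σ = ζω_n = 4/t_s = 4/3.01 = 1.33.
(Overshoot then fixes ζ = 0.246 and hence ω_d = σ·√(1−ζ²)/ζ = 5.23 rad/s.)

σ ≈ 1.33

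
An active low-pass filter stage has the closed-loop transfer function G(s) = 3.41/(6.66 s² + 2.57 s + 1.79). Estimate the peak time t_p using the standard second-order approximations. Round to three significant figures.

t_p ≈ 6.53 s

Dividing through by 6.66: denominator becomes s² + 0.3859 s + 0.2688.
So ω_n = √0.2688 = 0.518 rad/s and ζ = 0.3859/(2·0.518) = 0.372.
The damped frequency ω_d = ω_n√(1−ζ²) = 0.481 rad/s. t_p = π/ω_d = 6.53 s.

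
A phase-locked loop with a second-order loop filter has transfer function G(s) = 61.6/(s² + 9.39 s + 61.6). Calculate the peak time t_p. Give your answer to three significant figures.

t_p ≈ 0.500 s

Comparing the denominator to s² + 2ζω_n s + ω_n²: ω_n = √61.6 = 7.85 rad/s, and 2ζω_n = 9.39 so ζ = 9.39/(2·7.85) = 0.598.
ω_d = 7.85·√(1 − 0.598²) = 6.29 rad/s. Then t_p = π/ω_d = 0.500 s.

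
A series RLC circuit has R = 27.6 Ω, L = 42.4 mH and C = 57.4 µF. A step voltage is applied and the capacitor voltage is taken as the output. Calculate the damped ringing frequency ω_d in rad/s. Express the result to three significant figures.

For a series RLC circuit (capacitor voltage as output), ω_n = 1/√(LC) = 1/√(42.4 mH · 57.4 µF) = 641 rad/s.
ζ = (R/2)·√(C/L) = (27.6/2)·√(57.4 µF/42.4 mH) = 0.508.
ω_d = 641·√(1 − 0.508²) = 552 rad/s.

ω_d ≈ 552 rad/s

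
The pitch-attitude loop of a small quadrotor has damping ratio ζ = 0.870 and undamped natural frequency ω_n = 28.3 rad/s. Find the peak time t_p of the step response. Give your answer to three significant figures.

t_p ≈ 0.225 s

The damped frequency is ω_d = ω_n√(1−ζ²) = 28.3·√(1−0.757) = 14.0 rad/s.
Peak time t_p = π/ω_d = π/14.0 = 0.225 s.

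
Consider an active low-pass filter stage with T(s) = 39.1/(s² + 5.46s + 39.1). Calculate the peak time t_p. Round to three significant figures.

t_p ≈ 0.558 s

ω_n = √39.1 = 6.25 rad/s; ζ = 5.46/(2·6.25) = 0.437.
ω_d = 6.25·√(1 − 0.437²) = 5.63 rad/s. Then t_p = π/ω_d = 0.558 s.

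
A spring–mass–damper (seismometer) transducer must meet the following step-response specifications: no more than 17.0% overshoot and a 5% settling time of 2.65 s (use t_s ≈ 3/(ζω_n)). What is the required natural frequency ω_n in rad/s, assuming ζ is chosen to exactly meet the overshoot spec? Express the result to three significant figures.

ω_n ≈ 2.30 rad/s

Inverting the overshoot relation: ζ = |ln 0.170|/√(π² + ln²0.170) = 0.491.
From t_s ≈ 3/(ζω_n): ω_n = 3/(ζ·t_s) = 3/(0.491·2.65) = 2.30 rad/s.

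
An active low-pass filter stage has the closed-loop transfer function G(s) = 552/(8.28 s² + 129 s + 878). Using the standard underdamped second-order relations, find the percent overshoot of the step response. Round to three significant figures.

%OS ≈ 2.64%

Dividing through by 8.28: denominator becomes s² + 15.58 s + 106.0.
So ω_n = √106.0 = 10.3 rad/s and ζ = 15.58/(2·10.3) = 0.756.
%OS = 100 e^{−πζ/√(1−ζ²)} with ζ = 0.756 gives 2.64%.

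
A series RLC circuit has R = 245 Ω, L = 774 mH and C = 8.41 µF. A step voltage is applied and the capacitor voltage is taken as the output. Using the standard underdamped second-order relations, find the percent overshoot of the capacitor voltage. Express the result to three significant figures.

%OS ≈ 25.0%

For a series RLC circuit (capacitor voltage as output), ω_n = 1/√(LC) = 1/√(774 mH · 8.41 µF) = 392 rad/s.
ζ = (R/2)·√(C/L) = (245/2)·√(8.41 µF/774 mH) = 0.404.
Overshoot: exp(−π·0.404/√(1−0.404²)) = 0.250, i.e. 25.0%.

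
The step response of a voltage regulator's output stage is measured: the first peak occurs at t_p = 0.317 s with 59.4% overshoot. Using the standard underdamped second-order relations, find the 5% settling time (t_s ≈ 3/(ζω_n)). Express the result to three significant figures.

The overshoot fixes ζ = −ln(OS)/√(π²+ln²(OS)) = 0.164.
t_p = π/ω_d ⇒ ω_d = 9.91 rad/s; then ω_n = ω_d/√(1−ζ²) = 10.0 rad/s.
t_s ≈ 3/(ζω_n) = 3/(0.164·10.0) = 1.83 s.

t_s ≈ 1.83 s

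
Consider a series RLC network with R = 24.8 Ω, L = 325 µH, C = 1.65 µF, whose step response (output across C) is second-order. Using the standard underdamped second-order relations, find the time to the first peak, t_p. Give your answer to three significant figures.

For a series RLC circuit (capacitor voltage as output), ω_n = 1/√(LC) = 1/√(325 µH · 1.65 µF) = 43200 rad/s.
ζ = (R/2)·√(C/L) = (24.8/2)·√(1.65 µF/325 µH) = 0.884.
ω_d = 43200·√(1 − 0.884²) = 20200 rad/s. t_p = π/ω_d = 0.000155 s.

t_p ≈ 0.000155 s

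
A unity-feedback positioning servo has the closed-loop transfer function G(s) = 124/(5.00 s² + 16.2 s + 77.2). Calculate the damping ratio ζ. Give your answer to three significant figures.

Dividing through by 5.00: denominator becomes s² + 3.240 s + 15.44.
So ω_n = √15.44 = 3.93 rad/s and ζ = 3.240/(2·3.93) = 0.412.

ζ ≈ 0.412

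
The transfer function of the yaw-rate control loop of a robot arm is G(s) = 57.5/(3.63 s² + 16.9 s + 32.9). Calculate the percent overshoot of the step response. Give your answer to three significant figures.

%OS ≈ 2.17%

Dividing through by 3.63: denominator becomes s² + 4.656 s + 9.063.
So ω_n = √9.063 = 3.01 rad/s and ζ = 4.656/(2·3.01) = 0.773.
Overshoot: exp(−π·0.773/√(1−0.773²)) = 0.0217, i.e. 2.17%.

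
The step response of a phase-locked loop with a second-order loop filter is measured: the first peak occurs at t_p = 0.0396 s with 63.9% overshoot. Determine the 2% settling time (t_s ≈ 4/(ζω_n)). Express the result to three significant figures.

t_s ≈ 0.354 s

The overshoot fixes ζ = −ln(OS)/√(π²+ln²(OS)) = 0.141.
From t_p = π/ω_d, ω_d = π/0.0396 = 79.3 rad/s, so ω_n = ω_d/√(1−ζ²) = 80.1 rad/s.
t_s ≈ 4/(ζω_n) = 4/(0.141·80.1) = 0.354 s.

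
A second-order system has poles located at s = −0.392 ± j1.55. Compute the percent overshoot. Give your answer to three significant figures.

The poles are at −σ ± jω_d with σ = 0.392 and ω_d = 1.55, so ω_n = √(σ²+ω_d²) = 1.60 rad/s and ζ = σ/ω_n = 0.245.
Overshoot: exp(−π·0.245/√(1−0.245²)) = 0.452, i.e. 45.2%.

%OS ≈ 45.2%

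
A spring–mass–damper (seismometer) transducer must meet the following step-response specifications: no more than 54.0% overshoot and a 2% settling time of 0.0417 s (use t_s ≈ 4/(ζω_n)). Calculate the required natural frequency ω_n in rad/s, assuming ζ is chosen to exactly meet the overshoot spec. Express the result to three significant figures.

ω_n ≈ 498 rad/s

ζ = −ln(OS)/√(π² + (ln OS)²). With OS = 0.540, ln OS = −0.6162 and ζ = 0.6162/3.201 = 0.192.
Then ω_n = 4/(ζ t_s) = 4/(0.192 × 0.0417) = 498 rad/s.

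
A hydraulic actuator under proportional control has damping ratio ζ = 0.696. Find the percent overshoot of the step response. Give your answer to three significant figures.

For an underdamped second-order system, %OS = 100·exp(−πζ/√(1−ζ²)).
πζ/√(1−ζ²) = π·0.696/√(1−0.484) = 3.045, so %OS = 100·e^(−3.045) = 4.76%.

%OS ≈ 4.76%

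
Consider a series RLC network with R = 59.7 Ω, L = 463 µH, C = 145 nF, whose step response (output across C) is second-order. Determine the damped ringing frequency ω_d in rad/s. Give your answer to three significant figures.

ω_d ≈ 104000 rad/s

For a series RLC circuit (capacitor voltage as output), ω_n = 1/√(LC) = 1/√(463 µH · 145 nF) = 122000 rad/s.
ζ = (R/2)·√(C/L) = (59.7/2)·√(145 nF/463 µH) = 0.528.
The damped frequency ω_d = ω_n√(1−ζ²) = 104000 rad/s.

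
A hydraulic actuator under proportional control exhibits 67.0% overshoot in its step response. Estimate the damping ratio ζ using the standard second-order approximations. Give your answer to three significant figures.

ζ = −ln(OS)/√(π² + (ln OS)²). With OS = 0.670, ln OS = −0.4005 and ζ = 0.4005/3.167 = 0.126.

ζ ≈ 0.126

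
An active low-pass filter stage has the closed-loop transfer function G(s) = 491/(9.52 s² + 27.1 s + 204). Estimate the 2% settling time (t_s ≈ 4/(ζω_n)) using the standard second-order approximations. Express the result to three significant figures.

t_s ≈ 2.81 s

Dividing through by 9.52: denominator becomes s² + 2.847 s + 21.43.
So ω_n = √21.43 = 4.63 rad/s and ζ = 2.847/(2·4.63) = 0.307.
t_s ≈ 4/(ζω_n) = 2.81 s.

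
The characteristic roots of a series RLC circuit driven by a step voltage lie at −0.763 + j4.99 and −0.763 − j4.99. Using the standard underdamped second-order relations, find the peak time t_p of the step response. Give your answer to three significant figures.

t_p ≈ 0.630 s

t_p = π/ω_d with ω_d = 4.99 (the imaginary part), so t_p = 0.630 s.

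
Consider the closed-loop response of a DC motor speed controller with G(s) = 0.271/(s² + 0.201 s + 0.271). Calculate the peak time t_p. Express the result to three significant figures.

ω_n = √0.271 = 0.521 rad/s; ζ = 0.201/(2·0.521) = 0.193.
ω_d = ω_n√(1−ζ²) = 0.511 rad/s. Then t_p = π/ω_d = 6.15 s.

t_p ≈ 6.15 s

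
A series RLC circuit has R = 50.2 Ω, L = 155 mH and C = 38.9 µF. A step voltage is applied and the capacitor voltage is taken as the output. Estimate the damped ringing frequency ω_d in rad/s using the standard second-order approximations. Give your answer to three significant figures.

ω_d ≈ 374 rad/s

For a series RLC circuit (capacitor voltage as output), ω_n = 1/√(LC) = 1/√(155 mH · 38.9 µF) = 407 rad/s.
ζ = (R/2)·√(C/L) = (50.2/2)·√(38.9 µF/155 mH) = 0.398.
ω_d = 407·√(1 − 0.398²) = 374 rad/s.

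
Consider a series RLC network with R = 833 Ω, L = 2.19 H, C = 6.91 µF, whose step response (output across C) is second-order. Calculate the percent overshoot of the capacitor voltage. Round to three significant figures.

%OS ≈ 3.16%

For a series RLC circuit (capacitor voltage as output), ω_n = 1/√(LC) = 1/√(2.19 H · 6.91 µF) = 257 rad/s.
ζ = (R/2)·√(C/L) = (833/2)·√(6.91 µF/2.19 H) = 0.740.
%OS = 100·exp(−πζ/√(1−ζ²)) = 3.16%.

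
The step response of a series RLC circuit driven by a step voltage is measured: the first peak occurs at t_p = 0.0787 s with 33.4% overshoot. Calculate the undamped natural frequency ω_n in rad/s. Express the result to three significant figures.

From the overshoot, ζ = −ln(OS)/√(π²+ln²(OS)) = 0.330.
From t_p = π/ω_d, ω_d = π/0.0787 = 39.9 rad/s, so ω_n = ω_d/√(1−ζ²) = 42.3 rad/s.

ω_n ≈ 42.3 rad/s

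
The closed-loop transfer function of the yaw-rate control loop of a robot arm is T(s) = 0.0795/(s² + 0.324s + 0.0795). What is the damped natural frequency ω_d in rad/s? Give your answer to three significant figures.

ω_d ≈ 0.231 rad/s

Comparing the denominator to s² + 2ζω_n s + ω_n²: ω_n = √0.0795 = 0.282 rad/s, and 2ζω_n = 0.324 so ζ = 0.324/(2·0.282) = 0.575.
ω_d = ω_n√(1−ζ²) = 0.231 rad/s.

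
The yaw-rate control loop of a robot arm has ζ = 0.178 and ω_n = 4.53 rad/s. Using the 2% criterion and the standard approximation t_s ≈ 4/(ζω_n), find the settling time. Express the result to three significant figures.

t_s ≈ 4.96 s

t_s ≈ 4/(ζω_n) = 4/(0.178 × 4.53) = 4.96 s.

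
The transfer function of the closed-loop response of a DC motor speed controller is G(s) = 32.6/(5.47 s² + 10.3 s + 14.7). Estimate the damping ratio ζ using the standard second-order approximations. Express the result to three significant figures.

ζ ≈ 0.574

Dividing through by 5.47: denominator becomes s² + 1.883 s + 2.687.
So ω_n = √2.687 = 1.64 rad/s and ζ = 1.883/(2·1.64) = 0.574.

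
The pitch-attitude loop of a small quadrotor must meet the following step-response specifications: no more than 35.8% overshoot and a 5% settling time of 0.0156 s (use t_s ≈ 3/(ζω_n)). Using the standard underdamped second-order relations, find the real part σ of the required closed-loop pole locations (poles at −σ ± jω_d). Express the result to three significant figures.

The settling-time spec alone fixes σ = ζω_n = 3/t_s = 3/0.0156 = 192.
(Overshoot then fixes ζ = 0.311 and hence ω_d = σ·√(1−ζ²)/ζ = 588 rad/s.)

σ ≈ 192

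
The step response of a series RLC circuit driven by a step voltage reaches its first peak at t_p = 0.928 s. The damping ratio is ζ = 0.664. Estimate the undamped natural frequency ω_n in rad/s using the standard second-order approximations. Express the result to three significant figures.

Peak time t_p = π/ω_d, so ω_d = π/t_p = π/0.928 = 3.39 rad/s.
ω_n = ω_d/√(1−ζ²) = 3.39/√0.559 = 4.53 rad/s.

ω_n ≈ 4.53 rad/s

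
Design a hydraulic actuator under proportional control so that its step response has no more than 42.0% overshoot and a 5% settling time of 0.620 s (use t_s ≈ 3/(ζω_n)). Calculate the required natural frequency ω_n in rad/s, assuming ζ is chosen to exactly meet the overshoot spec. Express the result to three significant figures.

ζ = −ln(OS)/√(π² + (ln OS)²). With OS = 0.420, ln OS = −0.8675 and ζ = 0.8675/3.259 = 0.266.
Then ω_n = 3/(ζ t_s) = 3/(0.266 × 0.620) = 18.2 rad/s.

ω_n ≈ 18.2 rad/s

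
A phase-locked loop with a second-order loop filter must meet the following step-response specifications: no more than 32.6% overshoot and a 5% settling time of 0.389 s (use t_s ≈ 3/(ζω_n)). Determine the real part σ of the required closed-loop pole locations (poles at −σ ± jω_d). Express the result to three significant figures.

The settling-time spec alone fixes σ = ζω_n = 3/t_s = 3/0.389 = 7.71.
(Overshoot then fixes ζ = 0.336 and hence ω_d = σ·√(1−ζ²)/ζ = 21.6 rad/s.)

σ ≈ 7.71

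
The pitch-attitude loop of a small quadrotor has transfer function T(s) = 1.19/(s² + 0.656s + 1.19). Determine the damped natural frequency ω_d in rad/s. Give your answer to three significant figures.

ω_n = √1.19 = 1.09 rad/s; ζ = 0.656/(2·1.09) = 0.301.
ω_d = ω_n√(1−ζ²) = 1.04 rad/s.

ω_d ≈ 1.04 rad/s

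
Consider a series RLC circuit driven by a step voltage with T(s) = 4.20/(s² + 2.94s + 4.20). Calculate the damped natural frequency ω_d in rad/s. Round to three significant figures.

ω_n = √4.20 = 2.05 rad/s; ζ = 2.94/(2·2.05) = 0.717.
ω_d = ω_n√(1−ζ²) = 1.43 rad/s.

ω_d ≈ 1.43 rad/s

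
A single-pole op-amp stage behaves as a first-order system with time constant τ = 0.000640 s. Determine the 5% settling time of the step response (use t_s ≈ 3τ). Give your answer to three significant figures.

t_s ≈ 0.00192 s

t_s ≈ 3τ = 0.00192 s.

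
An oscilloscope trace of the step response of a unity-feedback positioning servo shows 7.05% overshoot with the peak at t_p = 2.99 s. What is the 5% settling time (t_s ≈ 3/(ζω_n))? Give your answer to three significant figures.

t_s ≈ 3.38 s

From the overshoot, ζ = −ln(OS)/√(π²+ln²(OS)) = 0.645.
From t_p = π/ω_d, ω_d = π/2.99 = 1.05 rad/s, so ω_n = ω_d/√(1−ζ²) = 1.38 rad/s.
t_s ≈ 3/(ζω_n) = 3/(0.645·1.38) = 3.38 s.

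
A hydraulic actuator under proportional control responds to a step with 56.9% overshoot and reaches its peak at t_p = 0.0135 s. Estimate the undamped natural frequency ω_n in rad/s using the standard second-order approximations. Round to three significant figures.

The overshoot fixes ζ = −ln(OS)/√(π²+ln²(OS)) = 0.177.
t_p = π/ω_d ⇒ ω_d = 233 rad/s; then ω_n = ω_d/√(1−ζ²) = 236 rad/s.

ω_n ≈ 236 rad/s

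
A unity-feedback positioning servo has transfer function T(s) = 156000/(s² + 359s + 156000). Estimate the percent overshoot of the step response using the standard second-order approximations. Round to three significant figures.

Matching coefficients with s² + 2ζω_n s + ω_n² gives ω_n² = 156000 ⇒ ω_n = 395 rad/s, and ζ = 359/(2ω_n) = 0.454.
%OS = 100·exp(−πζ/√(1−ζ²)) = 20.1%.

%OS ≈ 20.1%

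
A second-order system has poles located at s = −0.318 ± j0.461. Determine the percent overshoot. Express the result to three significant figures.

%OS ≈ 11.5%

With σ = 0.318, ω_d = 0.461: ω_n = √(σ²+ω_d²) = 0.560 rad/s, ζ = σ/ω_n = 0.568.
Overshoot: exp(−π·0.568/√(1−0.568²)) = 0.115, i.e. 11.5%.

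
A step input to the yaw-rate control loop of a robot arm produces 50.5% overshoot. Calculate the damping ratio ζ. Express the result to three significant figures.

ζ ≈ 0.213

Inverting the overshoot relation: ζ = |ln 0.505|/√(π² + ln²0.505) = 0.213.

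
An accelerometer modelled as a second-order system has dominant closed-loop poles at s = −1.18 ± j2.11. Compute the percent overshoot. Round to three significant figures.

|pole| = ω_n = √(1.18² + 2.11²) = 2.42 rad/s; ζ = cos θ = σ/ω_n = 0.488.
%OS = 100·exp(−πζ/√(1−ζ²)) = 17.3%.

%OS ≈ 17.3%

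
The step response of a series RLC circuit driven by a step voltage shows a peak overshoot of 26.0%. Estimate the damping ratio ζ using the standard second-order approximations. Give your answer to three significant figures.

ζ = −ln(OS)/√(π² + (ln OS)²). With OS = 0.260, ln OS = −1.347 and ζ = 1.347/3.418 = 0.394.

ζ ≈ 0.394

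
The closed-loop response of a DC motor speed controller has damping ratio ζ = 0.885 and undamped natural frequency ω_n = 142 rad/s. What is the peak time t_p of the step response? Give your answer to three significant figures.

The damped frequency is ω_d = ω_n√(1−ζ²) = 142·√(1−0.783) = 66.1 rad/s.
Peak time t_p = π/ω_d = π/66.1 = 0.0475 s.

t_p ≈ 0.0475 s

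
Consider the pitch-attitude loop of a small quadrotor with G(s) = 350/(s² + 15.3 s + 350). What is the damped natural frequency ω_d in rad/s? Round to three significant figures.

ω_n = √350 = 18.7 rad/s; ζ = 15.3/(2·18.7) = 0.409.
ω_d = 18.7·√(1 − 0.409²) = 17.1 rad/s.

ω_d ≈ 17.1 rad/s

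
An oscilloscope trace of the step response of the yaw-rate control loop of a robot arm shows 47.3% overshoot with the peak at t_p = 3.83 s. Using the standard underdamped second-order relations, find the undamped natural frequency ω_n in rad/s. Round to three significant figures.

From the overshoot, ζ = −ln(OS)/√(π²+ln²(OS)) = 0.232.
From t_p = π/ω_d, ω_d = π/3.83 = 0.820 rad/s, so ω_n = ω_d/√(1−ζ²) = 0.843 rad/s.

ω_n ≈ 0.843 rad/s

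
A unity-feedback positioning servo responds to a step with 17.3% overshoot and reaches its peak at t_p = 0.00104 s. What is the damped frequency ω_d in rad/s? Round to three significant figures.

ω_d ≈ 3020 rad/s

t_p = π/ω_d, so ω_d = π/0.00104 = 3020 rad/s.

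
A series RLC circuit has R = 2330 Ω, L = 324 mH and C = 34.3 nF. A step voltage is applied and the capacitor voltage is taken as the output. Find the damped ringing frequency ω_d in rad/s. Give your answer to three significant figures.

ω_d ≈ 8780 rad/s

For a series RLC circuit (capacitor voltage as output), ω_n = 1/√(LC) = 1/√(324 mH · 34.3 nF) = 9490 rad/s.
ζ = (R/2)·√(C/L) = (2330/2)·√(34.3 nF/324 mH) = 0.379.
The damped frequency ω_d = ω_n√(1−ζ²) = 8780 rad/s.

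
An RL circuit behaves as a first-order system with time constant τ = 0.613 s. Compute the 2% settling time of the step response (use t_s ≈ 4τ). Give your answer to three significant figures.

t_s ≈ 4τ = 2.45 s.

t_s ≈ 2.45 s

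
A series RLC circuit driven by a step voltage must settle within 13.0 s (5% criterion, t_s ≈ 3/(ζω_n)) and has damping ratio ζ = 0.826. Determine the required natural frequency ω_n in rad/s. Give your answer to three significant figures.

ω_n ≈ 0.279 rad/s

Rearranging t_s ≈ 3/(ζω_n) gives ω_n = 3/(ζ·t_s) = 3/(0.826 × 13.0) = 0.279 rad/s.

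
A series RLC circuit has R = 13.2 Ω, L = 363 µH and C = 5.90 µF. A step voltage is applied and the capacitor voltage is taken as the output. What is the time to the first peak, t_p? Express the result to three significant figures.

For a series RLC circuit (capacitor voltage as output), ω_n = 1/√(LC) = 1/√(363 µH · 5.90 µF) = 21600 rad/s.
ζ = (R/2)·√(C/L) = (13.2/2)·√(5.90 µF/363 µH) = 0.841.
ω_d = ω_n√(1−ζ²) = 11700 rad/s. t_p = π/ω_d = 0.000269 s.

t_p ≈ 0.000269 s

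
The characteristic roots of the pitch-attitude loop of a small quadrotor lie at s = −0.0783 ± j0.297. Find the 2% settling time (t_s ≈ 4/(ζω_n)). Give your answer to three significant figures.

For poles at −σ ± jω_d, ζω_n = σ = 0.0783, so t_s ≈ 4/σ = 51.1 s.

t_s ≈ 51.1 s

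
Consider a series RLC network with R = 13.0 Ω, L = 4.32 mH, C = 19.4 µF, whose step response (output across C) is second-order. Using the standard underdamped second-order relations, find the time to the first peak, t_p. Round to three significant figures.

t_p ≈ 0.00101 s

For a series RLC circuit (capacitor voltage as output), ω_n = 1/√(LC) = 1/√(4.32 mH · 19.4 µF) = 3450 rad/s.
ζ = (R/2)·√(C/L) = (13.0/2)·√(19.4 µF/4.32 mH) = 0.436.
ω_d = ω_n√(1−ζ²) = 3110 rad/s. t_p = π/ω_d = 0.00101 s.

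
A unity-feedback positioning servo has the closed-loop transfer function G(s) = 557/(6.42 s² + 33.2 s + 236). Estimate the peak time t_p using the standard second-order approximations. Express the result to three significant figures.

t_p ≈ 0.573 s

Dividing through by 6.42: denominator becomes s² + 5.171 s + 36.76.
So ω_n = √36.76 = 6.06 rad/s and ζ = 5.171/(2·6.06) = 0.426.
ω_d = ω_n√(1−ζ²) = 5.48 rad/s. t_p = π/ω_d = 0.573 s.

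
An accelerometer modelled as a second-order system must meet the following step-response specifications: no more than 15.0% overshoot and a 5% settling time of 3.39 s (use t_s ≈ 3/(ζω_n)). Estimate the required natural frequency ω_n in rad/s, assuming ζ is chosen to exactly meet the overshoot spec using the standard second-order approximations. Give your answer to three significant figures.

ω_n ≈ 1.71 rad/s

Inverting the overshoot relation: ζ = |ln 0.150|/√(π² + ln²0.150) = 0.517.
Then ω_n = 3/(ζ t_s) = 3/(0.517 × 3.39) = 1.71 rad/s.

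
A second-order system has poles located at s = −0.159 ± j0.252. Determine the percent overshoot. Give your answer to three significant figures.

With σ = 0.159, ω_d = 0.252: ω_n = √(σ²+ω_d²) = 0.298 rad/s, ζ = σ/ω_n = 0.534.
%OS = 100 e^{−πζ/√(1−ζ²)} with ζ = 0.534 gives 13.8%.

%OS ≈ 13.8%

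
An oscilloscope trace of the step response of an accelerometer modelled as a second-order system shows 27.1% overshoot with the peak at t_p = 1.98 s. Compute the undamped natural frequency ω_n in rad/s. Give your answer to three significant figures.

ω_n ≈ 1.72 rad/s

ζ from %OS: ζ = |ln 0.271|/√(π²+ln²0.271) = 0.384.
t_p = π/ω_d ⇒ ω_d = 1.59 rad/s; then ω_n = ω_d/√(1−ζ²) = 1.72 rad/s.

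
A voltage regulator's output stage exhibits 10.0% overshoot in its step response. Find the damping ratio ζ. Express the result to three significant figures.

ζ ≈ 0.591

From %OS = 100·exp(−πζ/√(1−ζ²)), invert to get ζ = −ln(OS)/√(π² + ln²(OS)) with OS = 0.100.
−ln 0.100 = 2.303, so ζ = 2.303/√(π² + 5.302) = 0.591.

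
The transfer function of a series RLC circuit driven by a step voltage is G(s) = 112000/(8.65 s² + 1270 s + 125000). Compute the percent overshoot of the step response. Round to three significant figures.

Dividing through by 8.65: denominator becomes s² + 146.8 s + 14450.
So ω_n = √14450 = 120 rad/s and ζ = 146.8/(2·120) = 0.611.
Overshoot: exp(−π·0.611/√(1−0.611²)) = 0.0887, i.e. 8.87%.

%OS ≈ 8.87%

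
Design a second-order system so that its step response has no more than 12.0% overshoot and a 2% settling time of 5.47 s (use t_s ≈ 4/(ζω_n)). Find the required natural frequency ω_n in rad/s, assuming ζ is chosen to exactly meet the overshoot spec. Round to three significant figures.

ω_n ≈ 1.31 rad/s

Inverting the overshoot relation: ζ = |ln 0.120|/√(π² + ln²0.120) = 0.559.
From t_s ≈ 4/(ζω_n): ω_n = 4/(ζ·t_s) = 4/(0.559·5.47) = 1.31 rad/s.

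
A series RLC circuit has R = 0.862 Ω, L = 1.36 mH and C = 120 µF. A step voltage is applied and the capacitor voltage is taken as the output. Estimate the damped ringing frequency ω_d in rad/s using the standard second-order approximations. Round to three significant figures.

ω_d ≈ 2450 rad/s

For a series RLC circuit (capacitor voltage as output), ω_n = 1/√(LC) = 1/√(1.36 mH · 120 µF) = 2480 rad/s.
ζ = (R/2)·√(C/L) = (0.862/2)·√(120 µF/1.36 mH) = 0.128.
ω_d = ω_n√(1−ζ²) = 2450 rad/s.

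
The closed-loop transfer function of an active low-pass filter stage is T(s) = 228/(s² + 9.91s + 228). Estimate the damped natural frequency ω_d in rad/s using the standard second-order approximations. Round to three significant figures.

ω_d ≈ 14.3 rad/s

Comparing the denominator to s² + 2ζω_n s + ω_n²: ω_n = √228 = 15.1 rad/s, and 2ζω_n = 9.91 so ζ = 9.91/(2·15.1) = 0.328.
ω_d = ω_n√(1−ζ²) = 14.3 rad/s.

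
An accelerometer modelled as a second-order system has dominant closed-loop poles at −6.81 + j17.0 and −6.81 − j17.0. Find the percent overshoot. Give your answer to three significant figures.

%OS ≈ 28.4%

|pole| = ω_n = √(6.81² + 17.0²) = 18.3 rad/s; ζ = cos θ = σ/ω_n = 0.372.
%OS = 100·exp(−πζ/√(1−ζ²)) = 28.4%.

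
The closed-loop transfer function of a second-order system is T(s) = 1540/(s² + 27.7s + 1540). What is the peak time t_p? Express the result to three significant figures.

t_p ≈ 0.0856 s

Matching coefficients with s² + 2ζω_n s + ω_n² gives ω_n² = 1540 ⇒ ω_n = 39.2 rad/s, and ζ = 27.7/(2ω_n) = 0.353.
The damped frequency ω_d = ω_n√(1−ζ²) = 36.7 rad/s. Then t_p = π/ω_d = 0.0856 s.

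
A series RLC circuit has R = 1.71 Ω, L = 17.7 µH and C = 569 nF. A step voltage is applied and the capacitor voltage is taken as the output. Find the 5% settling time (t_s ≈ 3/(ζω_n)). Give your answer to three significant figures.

For a series RLC circuit (capacitor voltage as output), ω_n = 1/√(LC) = 1/√(17.7 µH · 569 nF) = 315000 rad/s.
ζ = (R/2)·√(C/L) = (1.71/2)·√(569 nF/17.7 µH) = 0.153.
t_s ≈ 3/(ζω_n) = 0.0000621 s.

t_s ≈ 0.0000621 s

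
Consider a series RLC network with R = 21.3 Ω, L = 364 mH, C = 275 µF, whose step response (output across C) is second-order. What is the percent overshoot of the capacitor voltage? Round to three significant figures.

%OS ≈ 38.2%

For a series RLC circuit (capacitor voltage as output), ω_n = 1/√(LC) = 1/√(364 mH · 275 µF) = 100 rad/s.
ζ = (R/2)·√(C/L) = (21.3/2)·√(275 µF/364 mH) = 0.293.
%OS = 100 e^{−πζ/√(1−ζ²)} with ζ = 0.293 gives 38.2%.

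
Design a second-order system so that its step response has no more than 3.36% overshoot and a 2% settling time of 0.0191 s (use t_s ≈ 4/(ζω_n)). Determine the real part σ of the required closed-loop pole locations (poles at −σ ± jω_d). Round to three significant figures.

The settling-time spec alone fixes σ = ζω_n = 4/t_s = 4/0.0191 = 209.
(Overshoot then fixes ζ = 0.734 and hence ω_d = σ·√(1−ζ²)/ζ = 194 rad/s.)

σ ≈ 209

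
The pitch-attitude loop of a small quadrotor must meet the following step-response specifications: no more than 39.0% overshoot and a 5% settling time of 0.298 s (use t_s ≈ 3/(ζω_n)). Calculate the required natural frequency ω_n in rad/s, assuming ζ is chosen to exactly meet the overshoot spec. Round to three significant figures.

From %OS = 100·exp(−πζ/√(1−ζ²)), invert to get ζ = −ln(OS)/√(π² + ln²(OS)) with OS = 0.390.
−ln 0.390 = 0.9416, so ζ = 0.9416/√(π² + 0.8866) = 0.287.
From t_s ≈ 3/(ζω_n): ω_n = 3/(ζ·t_s) = 3/(0.287·0.298) = 35.1 rad/s.

ω_n ≈ 35.1 rad/s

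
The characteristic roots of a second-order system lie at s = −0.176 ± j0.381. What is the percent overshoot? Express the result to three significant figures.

%OS ≈ 23.4%

With σ = 0.176, ω_d = 0.381: ω_n = √(σ²+ω_d²) = 0.420 rad/s, ζ = σ/ω_n = 0.419.
%OS = 100 e^{−πζ/√(1−ζ²)} with ζ = 0.419 gives 23.4%.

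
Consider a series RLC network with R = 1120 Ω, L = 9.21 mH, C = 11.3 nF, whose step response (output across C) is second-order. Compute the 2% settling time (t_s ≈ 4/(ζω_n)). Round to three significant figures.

t_s ≈ 0.0000658 s

For a series RLC circuit (capacitor voltage as output), ω_n = 1/√(LC) = 1/√(9.21 mH · 11.3 nF) = 98000 rad/s.
ζ = (R/2)·√(C/L) = (1120/2)·√(11.3 nF/9.21 mH) = 0.620.
t_s ≈ 4/(ζω_n) = 0.0000658 s.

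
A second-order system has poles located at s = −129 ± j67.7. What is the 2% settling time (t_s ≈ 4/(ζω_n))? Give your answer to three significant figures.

t_s ≈ 0.0310 s

For poles at −σ ± jω_d, ζω_n = σ = 129, so t_s ≈ 4/σ = 0.0310 s.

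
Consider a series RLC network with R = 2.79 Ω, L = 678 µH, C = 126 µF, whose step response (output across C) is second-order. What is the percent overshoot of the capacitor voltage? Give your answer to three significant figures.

%OS ≈ 9.40%

For a series RLC circuit (capacitor voltage as output), ω_n = 1/√(LC) = 1/√(678 µH · 126 µF) = 3420 rad/s.
ζ = (R/2)·√(C/L) = (2.79/2)·√(126 µF/678 µH) = 0.601.
Overshoot: exp(−π·0.601/√(1−0.601²)) = 0.0940, i.e. 9.40%.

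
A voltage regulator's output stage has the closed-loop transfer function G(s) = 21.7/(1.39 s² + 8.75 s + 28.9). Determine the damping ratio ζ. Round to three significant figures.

ζ ≈ 0.690

Dividing through by 1.39: denominator becomes s² + 6.295 s + 20.79.
So ω_n = √20.79 = 4.56 rad/s and ζ = 6.295/(2·4.56) = 0.690.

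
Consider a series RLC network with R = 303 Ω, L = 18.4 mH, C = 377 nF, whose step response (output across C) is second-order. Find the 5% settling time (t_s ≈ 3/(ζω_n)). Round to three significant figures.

t_s ≈ 0.000364 s

For a series RLC circuit (capacitor voltage as output), ω_n = 1/√(LC) = 1/√(18.4 mH · 377 nF) = 12000 rad/s.
ζ = (R/2)·√(C/L) = (303/2)·√(377 nF/18.4 mH) = 0.686.
t_s ≈ 3/(ζω_n) = 0.000364 s.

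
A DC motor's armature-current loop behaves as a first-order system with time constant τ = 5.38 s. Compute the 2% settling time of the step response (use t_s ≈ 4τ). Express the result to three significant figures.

t_s ≈ 21.5 s

t_s ≈ 4τ = 21.5 s.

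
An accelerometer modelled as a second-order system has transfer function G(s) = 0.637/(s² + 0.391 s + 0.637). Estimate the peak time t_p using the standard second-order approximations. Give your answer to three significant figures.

ω_n = √0.637 = 0.798 rad/s; ζ = 0.391/(2·0.798) = 0.245.
ω_d = ω_n√(1−ζ²) = 0.774 rad/s. Then t_p = π/ω_d = 4.06 s.

t_p ≈ 4.06 s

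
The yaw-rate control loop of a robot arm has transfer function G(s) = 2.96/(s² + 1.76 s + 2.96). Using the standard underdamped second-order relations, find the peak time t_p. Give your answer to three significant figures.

Comparing the denominator to s² + 2ζω_n s + ω_n²: ω_n = √2.96 = 1.72 rad/s, and 2ζω_n = 1.76 so ζ = 1.76/(2·1.72) = 0.511.
ω_d = ω_n√(1−ζ²) = 1.48 rad/s. Then t_p = π/ω_d = 2.13 s.

t_p ≈ 2.13 s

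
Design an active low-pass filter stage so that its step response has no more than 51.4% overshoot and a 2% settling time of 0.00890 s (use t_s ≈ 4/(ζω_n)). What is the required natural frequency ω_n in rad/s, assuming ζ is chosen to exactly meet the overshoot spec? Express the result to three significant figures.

ω_n ≈ 2170 rad/s

ζ = −ln(OS)/√(π² + (ln OS)²). With OS = 0.514, ln OS = −0.6655 and ζ = 0.6655/3.211 = 0.207.
Then ω_n = 4/(ζ t_s) = 4/(0.207 × 0.00890) = 2170 rad/s.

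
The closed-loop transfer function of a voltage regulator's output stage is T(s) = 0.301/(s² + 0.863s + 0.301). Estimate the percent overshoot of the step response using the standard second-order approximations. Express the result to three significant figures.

ω_n = √0.301 = 0.549 rad/s; ζ = 0.863/(2·0.549) = 0.786.
%OS = 100 e^{−πζ/√(1−ζ²)} with ζ = 0.786 gives 1.83%.

%OS ≈ 1.83%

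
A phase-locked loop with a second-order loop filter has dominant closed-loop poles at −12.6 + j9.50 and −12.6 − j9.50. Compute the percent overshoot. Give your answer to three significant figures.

The poles are at −σ ± jω_d with σ = 12.6 and ω_d = 9.50, so ω_n = √(σ²+ω_d²) = 15.8 rad/s and ζ = σ/ω_n = 0.798.
%OS = 100·exp(−πζ/√(1−ζ²)) = 1.55%.

%OS ≈ 1.55%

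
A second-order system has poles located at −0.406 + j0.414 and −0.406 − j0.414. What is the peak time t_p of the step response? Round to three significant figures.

t_p = π/ω_d with ω_d = 0.414 (the imaginary part), so t_p = 7.59 s.

t_p ≈ 7.59 s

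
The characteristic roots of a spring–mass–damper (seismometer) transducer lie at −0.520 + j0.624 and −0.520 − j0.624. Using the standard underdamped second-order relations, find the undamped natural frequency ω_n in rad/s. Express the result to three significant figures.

ω_n ≈ 0.812 rad/s

|pole| = ω_n = √(0.520² + 0.624²) = 0.812 rad/s; ζ = cos θ = σ/ω_n = 0.640.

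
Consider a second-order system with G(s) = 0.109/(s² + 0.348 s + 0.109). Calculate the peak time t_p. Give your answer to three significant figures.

t_p ≈ 11.2 s

Matching coefficients with s² + 2ζω_n s + ω_n² gives ω_n² = 0.109 ⇒ ω_n = 0.330 rad/s, and ζ = 0.348/(2ω_n) = 0.527.
The damped frequency ω_d = ω_n√(1−ζ²) = 0.281 rad/s. Then t_p = π/ω_d = 11.2 s.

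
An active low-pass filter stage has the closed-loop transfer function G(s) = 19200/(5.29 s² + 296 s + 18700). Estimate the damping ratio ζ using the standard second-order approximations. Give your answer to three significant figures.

Dividing through by 5.29: denominator becomes s² + 55.95 s + 3535.
So ω_n = √3535 = 59.5 rad/s and ζ = 55.95/(2·59.5) = 0.471.

ζ ≈ 0.471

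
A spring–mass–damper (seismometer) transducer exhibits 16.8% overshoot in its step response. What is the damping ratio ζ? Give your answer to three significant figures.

ζ ≈ 0.494

ζ = −ln(OS)/√(π² + (ln OS)²). With OS = 0.168, ln OS = −1.784 and ζ = 1.784/3.613 = 0.494.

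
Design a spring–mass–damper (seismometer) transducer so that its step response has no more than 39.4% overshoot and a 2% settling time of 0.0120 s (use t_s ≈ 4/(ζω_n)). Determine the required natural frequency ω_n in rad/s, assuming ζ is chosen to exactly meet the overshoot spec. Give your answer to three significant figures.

ω_n ≈ 1170 rad/s

From %OS = 100·exp(−πζ/√(1−ζ²)), invert to get ζ = −ln(OS)/√(π² + ln²(OS)) with OS = 0.394.
−ln 0.394 = 0.9314, so ζ = 0.9314/√(π² + 0.8675) = 0.284.
Then ω_n = 4/(ζ t_s) = 4/(0.284 × 0.0120) = 1170 rad/s.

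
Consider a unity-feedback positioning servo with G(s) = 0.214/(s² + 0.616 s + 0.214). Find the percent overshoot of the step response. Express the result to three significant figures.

Comparing the denominator to s² + 2ζω_n s + ω_n²: ω_n = √0.214 = 0.463 rad/s, and 2ζω_n = 0.616 so ζ = 0.616/(2·0.463) = 0.666.
%OS = 100·exp(−πζ/√(1−ζ²)) = 6.06%.

%OS ≈ 6.06%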